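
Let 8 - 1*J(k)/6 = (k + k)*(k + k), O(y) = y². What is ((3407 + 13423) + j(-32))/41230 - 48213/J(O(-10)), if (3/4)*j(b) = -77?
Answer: 3000789539/4946610480 ≈ 0.60664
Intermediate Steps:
j(b) = -308/3 (j(b) = (4/3)*(-77) = -308/3)
J(k) = 48 - 24*k² (J(k) = 48 - 6*(k + k)*(k + k) = 48 - 6*2*k*2*k = 48 - 24*k²)
((3407 + 13423) + j(-32))/41230 - 48213/J(O(-10)) = ((3407 + 13423) - 308/3)/41230 - 48213/(48 - 24*((-10)²)²) = (16830 - 308/3)*(1/41230) - 48213/(48 - 24*100²) = (50182/3)*(1/41230) - 48213/(48 - 24*10000) = 25091/61845 - 48213/(48 - 240000) = 25091/61845 - 48213/(-239952) = 25091/61845 - 48213*(-1/239952) = 25091/61845 + 16071/79984 = 3000789539/4946610480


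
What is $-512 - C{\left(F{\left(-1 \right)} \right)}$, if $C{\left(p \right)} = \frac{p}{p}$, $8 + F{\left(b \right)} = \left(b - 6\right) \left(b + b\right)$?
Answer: $-513$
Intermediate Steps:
$F{\left(b \right)} = -8 + 2 b \left(-6 + b\right)$ ($F{\left(b \right)} = -8 + \left(b - 6\right) \left(b + b\right) = -8 + \left(-6 + b\right) 2 b = -8 + 2 b \left(-6 + b\right)$)
$C{\left(p \right)} = 1$
$-512 - C{\left(F{\left(-1 \right)} \right)} = -512 - 1 = -513$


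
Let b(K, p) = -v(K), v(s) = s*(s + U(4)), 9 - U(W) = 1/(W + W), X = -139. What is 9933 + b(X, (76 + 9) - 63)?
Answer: -65235/8 ≈ -8154.4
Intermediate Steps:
U(W) = 9 - 1/(2*W) (U(W) = 9 - 1/(W + W) = 9 - 1/(2*W))
v(s) = s*(71/8 + s) (v(s) = s*(s + (9 - 1/2/4)) = s*(s + (9 - 1/2*1/4)) = s*(s + (9 - 1/8)) = s*(s + 71/8) = s*(71/8 + s))
b(K, p) = -K*(71 + 8*K)/8
9933 + b(X, (76 + 9) - 63) = 9933 - 1/8*(-139)*(71 + 8*(-139)) = 9933 - 1/8*(-139)*(71 - 1112) = 9933 - 1/8*(-139)*(-1041) = 9933 - 144699/8 = -65235/8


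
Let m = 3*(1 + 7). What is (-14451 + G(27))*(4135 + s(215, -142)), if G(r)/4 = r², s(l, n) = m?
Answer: -47974065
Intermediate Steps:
m = 24 (m = 3*8 = 24)
s(l, n) = 24
G(r) = 4*r²
(-14451 + G(27))*(4135 + s(215, -142)) = (-14451 + 4*27²)*(4135 + 24) = (-14451 + 4*729)*4159 = (-14451 + 2916)*4159 = -11535*4159 = -47974065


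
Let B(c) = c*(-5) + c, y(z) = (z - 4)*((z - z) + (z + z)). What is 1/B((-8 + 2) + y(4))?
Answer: 1/24 ≈ 0.041667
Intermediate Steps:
y(z) = 2*z*(-4 + z) (y(z) = (-4 + z)*(0 + 2*z) = (-4 + z)*(2*z) = 2*z*(-4 + z))
B(c) = -4*c (B(c) = -5*c + c = -4*c)
1/B((-8 + 2) + y(4)) = 1/(-4*((-8 + 2) + 2*4*(-4 + 4))) = 1/(-4*(-6 + 2*4*0)) = 1/(-4*(-6 + 0)) = 1/(-4*(-6)) = 1/24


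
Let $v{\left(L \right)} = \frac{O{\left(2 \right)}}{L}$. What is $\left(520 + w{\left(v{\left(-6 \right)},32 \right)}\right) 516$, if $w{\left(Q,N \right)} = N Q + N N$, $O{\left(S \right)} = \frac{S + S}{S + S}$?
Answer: $793952$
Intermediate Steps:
$O{\left(S \right)} = 1$ ($O{\left(S \right)} = \frac{2 S}{2 S} = 2 S \frac{1}{2 S} = 1$)
$v{\left(L \right)} = \frac{1}{L}$ ($v{\left(L \right)} = 1 \frac{1}{L} = \frac{1}{L}$)
$w{\left(Q,N \right)} = N^{2} + N Q$ ($w{\left(Q,N \right)} = N Q + N^{2} = N^{2} + N Q$)
$\left(520 + w{\left(v{\left(-6 \right)},32 \right)}\right) 516 = \left(520 + 32 \left(32 + \frac{1}{-6}\right)\right) 516 = \left(520 + 32 \left(32 - \frac{1}{6}\right)\right) 516 = \left(520 + 32 \cdot \frac{191}{6}\right) 516 = \left(520 + \frac{3056}{3}\right) 516 = \frac{4616}{3} \cdot 516 = 793952$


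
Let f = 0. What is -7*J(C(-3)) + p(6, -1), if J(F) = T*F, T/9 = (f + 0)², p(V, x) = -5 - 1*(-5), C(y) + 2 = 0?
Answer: 0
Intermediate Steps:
C(y) = -2 (C(y) = -2 + 0 = -2)
p(V, x) = 0 (p(V, x) = -5 + 5 = 0)
T = 0 (T = 9*(0 + 0)² = 9*0² = 9*0 = 0)
J(F) = 0 (J(F) = 0*F = 0)
-7*J(C(-3)) + p(6, -1) = -7*0 + 0 = 0 + 0 = 0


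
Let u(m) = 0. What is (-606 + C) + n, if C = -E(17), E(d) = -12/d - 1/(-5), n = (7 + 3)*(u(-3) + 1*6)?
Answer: -46367/85 ≈ -545.49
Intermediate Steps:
n = 60 (n = (7 + 3)*(0 + 1*6) = 10*(0 + 6) = 10*6 = 60)
E(d) = ⅕ - 12/d (E(d) = -12/d - 1*(-⅕) = -12/d + ⅕ = ⅕ - 12/d)
C = 43/85 (C = -(-60 + 17)/(5*17) = -(-43)/(5*17) = -1*(-43/85) = 43/85 ≈ 0.50588)
(-606 + C) + n = (-606 + 43/85) + 60 = -51467/85 + 60 = -46367/85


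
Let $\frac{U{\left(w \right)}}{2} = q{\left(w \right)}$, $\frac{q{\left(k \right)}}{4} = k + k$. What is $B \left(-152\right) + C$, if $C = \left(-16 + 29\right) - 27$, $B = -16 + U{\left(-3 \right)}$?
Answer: $9714$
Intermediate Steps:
$q{\left(k \right)} = 8 k$ ($q{\left(k \right)} = 4 \left(k + k\right) = 4 \cdot 2 k = 8 k$)
$U{\left(w \right)} = 16 w$ ($U{\left(w \right)} = 2 \cdot 8 w = 16 w$)
$B = -64$ ($B = -16 + 16 \left(-3\right) = -16 - 48 = -64$)
$C = -14$ ($C = 13 - 27 = -14$)
$B \left(-152\right) + C = \left(-64\right) \left(-152\right) - 14 = 9728 - 14 = 9714$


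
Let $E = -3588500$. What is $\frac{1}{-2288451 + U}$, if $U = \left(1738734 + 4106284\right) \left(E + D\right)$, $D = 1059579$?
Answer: $- \frac{1}{14781591054029} \approx -6.7652 \cdot 10^{-14}$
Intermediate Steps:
$U = -14781588765578$ ($U = \left(1738734 + 4106284\right) \left(-3588500 + 1059579\right) = 5845018 \left(-2528921\right) = -14781588765578$)
$\frac{1}{-2288451 + U} = \frac{1}{-2288451 - 14781588765578} = \frac{1}{-14781591054029} = - \frac{1}{14781591054029}$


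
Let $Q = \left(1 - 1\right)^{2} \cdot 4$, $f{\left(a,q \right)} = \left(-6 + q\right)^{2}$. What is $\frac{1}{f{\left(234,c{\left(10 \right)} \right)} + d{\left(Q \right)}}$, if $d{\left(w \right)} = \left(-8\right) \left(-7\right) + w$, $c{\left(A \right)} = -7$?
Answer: $\frac{1}{225} \approx 0.0044444$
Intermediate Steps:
$Q = 0$ ($Q = 0^{2} \cdot 4 = 0 \cdot 4 = 0$)
$d{\left(w \right)} = 56 + w$
$\frac{1}{f{\left(234,c{\left(10 \right)} \right)} + d{\left(Q \right)}} = \frac{1}{\left(-6 - 7\right)^{2} + \left(56 + 0\right)} = \frac{1}{\left(-13\right)^{2} + 56} = \frac{1}{169 + 56} = \frac{1}{225}$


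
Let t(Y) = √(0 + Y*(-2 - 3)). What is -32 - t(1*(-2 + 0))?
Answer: -32 - √10 ≈ -35.162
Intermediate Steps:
t(Y) = √5*√(-Y) (t(Y) = √(0 + Y*(-5)) = √(0 - 5*Y) = √(-5*Y) = √5*√(-Y))
-32 - t(1*(-2 + 0)) = -32 - √5*√(-(-2 + 0)) = -32 - √5*√(-(-2)) = -32 - √5*√(-1*(-2)) = -32 - √5*√2 = -32 - √10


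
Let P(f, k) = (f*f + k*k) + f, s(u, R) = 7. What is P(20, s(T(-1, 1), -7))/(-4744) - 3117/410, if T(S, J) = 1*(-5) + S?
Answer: -7489669/972520 ≈ -7.7013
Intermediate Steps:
T(S, J) = -5 + S
P(f, k) = f + f² + k² (P(f, k) = (f² + k²) + f = f + f² + k²)
P(20, s(T(-1, 1), -7))/(-4744) - 3117/410 = (20 + 20² + 7²)/(-4744) - 3117/410 = (20 + 400 + 49)*(-1/4744) - 3117*1/410 = 469*(-1/4744) - 3117/410 = -469/4744 - 3117/410 = -7489669/972520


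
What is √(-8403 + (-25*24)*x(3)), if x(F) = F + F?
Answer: I*√12003 ≈ 109.56*I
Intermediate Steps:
x(F) = 2*F
√(-8403 + (-25*24)*x(3)) = √(-8403 + (-25*24)*(2*3)) = √(-8403 - 600*6) = √(-8403 - 3600) = √(-12003) = I*√12003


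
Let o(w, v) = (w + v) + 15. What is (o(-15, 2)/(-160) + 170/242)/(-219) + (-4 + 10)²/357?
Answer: 24644239/252270480 ≈ 0.097690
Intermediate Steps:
o(w, v) = 15 + v + w (o(w, v) = (v + w) + 15 = 15 + v + w)
(o(-15, 2)/(-160) + 170/242)/(-219) + (-4 + 10)²/357 = ((15 + 2 - 15)/(-160) + 170/242)/(-219) + (-4 + 10)²/357 = (2*(-1/160) + 170*(1/242))*(-1/219) + 6²*(1/357) = (-1/80 + 85/121)*(-1/219) + 36*(1/357) = (6679/9680)*(-1/219) + 12/119 = -6679/2119920 + 12/119 = 24644239/252270480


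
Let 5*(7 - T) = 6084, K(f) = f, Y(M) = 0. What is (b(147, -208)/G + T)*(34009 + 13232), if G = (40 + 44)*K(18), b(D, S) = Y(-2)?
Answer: -285760809/5 ≈ -5.7152e+7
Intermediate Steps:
b(D, S) = 0
T = -6049/5 (T = 7 - ⅕*6084 = 7 - 6084/5 = -6049/5 ≈ -1209.8)
G = 1512 (G = (40 + 44)*18 = 84*18 = 1512)
(b(147, -208)/G + T)*(34009 + 13232) = (0/1512 - 6049/5)*(34009 + 13232) = (0*(1/1512) - 6049/5)*47241 = (0 - 6049/5)*47241 = -6049/5*47241 = -285760809/5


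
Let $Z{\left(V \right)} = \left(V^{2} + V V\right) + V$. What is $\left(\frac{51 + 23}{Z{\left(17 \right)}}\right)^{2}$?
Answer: $\frac{5476}{354025} \approx 0.015468$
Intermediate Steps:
$Z{\left(V \right)} = V + 2 V^{2}$ ($Z{\left(V \right)} = \left(V^{2} + V^{2}\right) + V = 2 V^{2} + V = V + 2 V^{2}$)
$\left(\frac{51 + 23}{Z{\left(17 \right)}}\right)^{2} = \left(\frac{51 + 23}{17 \left(1 + 2 \cdot 17\right)}\right)^{2} = \left(\frac{74}{17 \left(1 + 34\right)}\right)^{2} = \left(\frac{74}{17 \cdot 35}\right)^{2} = \left(\frac{74}{595}\right)^{2} = \frac{5476}{354025}$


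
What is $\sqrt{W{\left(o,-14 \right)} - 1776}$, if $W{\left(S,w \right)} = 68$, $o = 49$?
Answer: $2 i \sqrt{427} \approx 41.328 i$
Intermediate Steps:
$\sqrt{W{\left(o,-14 \right)} - 1776} = \sqrt{68 - 1776} = \sqrt{-1708} = 2 i \sqrt{427}$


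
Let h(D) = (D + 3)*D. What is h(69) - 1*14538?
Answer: -9570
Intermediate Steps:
h(D) = D*(3 + D) (h(D) = (3 + D)*D = D*(3 + D))
h(69) - 1*14538 = 69*(3 + 69) - 1*14538 = 69*72 - 14538 = 4968 - 14538 = -9570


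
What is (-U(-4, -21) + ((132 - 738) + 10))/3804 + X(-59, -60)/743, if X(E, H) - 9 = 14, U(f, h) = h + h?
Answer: -162065/1413186 ≈ -0.11468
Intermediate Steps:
U(f, h) = 2*h
X(E, H) = 23 (X(E, H) = 9 + 14 = 23)
(-U(-4, -21) + ((132 - 738) + 10))/3804 + X(-59, -60)/743 = (-2*(-21) + ((132 - 738) + 10))/3804 + 23/743 = (-1*(-42) + (-606 + 10))*(1/3804) + 23*(1/743) = (42 - 596)*(1/3804) + 23/743 = -554*1/3804 + 23/743 = -277/1902 + 23/743 = -162065/1413186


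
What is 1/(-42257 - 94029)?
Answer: -1/136286 ≈ -7.3375e-6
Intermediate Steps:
1/(-42257 - 94029) = 1/(-136286) = -1/136286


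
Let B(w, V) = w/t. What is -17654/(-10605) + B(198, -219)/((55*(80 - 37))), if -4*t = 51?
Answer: 367262/221493 ≈ 1.6581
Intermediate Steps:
t = -51/4 (t = -1/4*51 = -51/4 ≈ -12.750)
B(w, V) = -4*w/51 (B(w, V) = w/(-51/4) = w*(-4/51) = -4*w/51)
-17654/(-10605) + B(198, -219)/((55*(80 - 37))) = -17654/(-10605) + (-4/51*198)/((55*(80 - 37))) = -17654*(-1/10605) - 264/(17*(55*43)) = 2522/1515 - 264/17/2365 = 2522/1515 - 264/17*1/2365 = 2522/1515 - 24/3655 = 367262/221493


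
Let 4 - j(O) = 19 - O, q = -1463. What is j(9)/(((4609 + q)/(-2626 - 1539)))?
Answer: 12495/1573 ≈ 7.9434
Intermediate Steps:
j(O) = -15 + O (j(O) = 4 - (19 - O) = 4 + (-19 + O) = -15 + O)
j(9)/(((4609 + q)/(-2626 - 1539))) = (-15 + 9)/(((4609 - 1463)/(-2626 - 1539))) = -6/(3146/(-4165)) = -6/(3146*(-1/4165)) = -6/(-3146/4165) = -6*(-4165/3146) = 12495/1573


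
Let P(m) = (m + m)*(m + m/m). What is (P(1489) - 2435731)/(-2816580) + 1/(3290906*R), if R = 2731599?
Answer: -17743842551185699/24969885946326180 ≈ -0.71061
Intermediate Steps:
P(m) = 2*m*(1 + m) (P(m) = (2*m)*(m + 1) = (2*m)*(1 + m) = 2*m*(1 + m))
(P(1489) - 2435731)/(-2816580) + 1/(3290906*R) = (2*1489*(1 + 1489) - 2435731)/(-2816580) + 1/(3290906*2731599) = (2*1489*1490 - 2435731)*(-1/2816580) + (1/3290906)*(1/2731599) = (4437220 - 2435731)*(-1/2816580) + 1/8989435538694 = 2001489*(-1/2816580) + 1/8989435538694 = -667163/938860 + 1/8989435538694 = -17743842551185699/24969885946326180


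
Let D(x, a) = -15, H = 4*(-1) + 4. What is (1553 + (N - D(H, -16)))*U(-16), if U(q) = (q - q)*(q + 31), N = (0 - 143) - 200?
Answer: 0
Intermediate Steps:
H = 0 (H = -4 + 4 = 0)
N = -343 (N = -143 - 200 = -343)
U(q) = 0 (U(q) = 0*(31 + q) = 0)
(1553 + (N - D(H, -16)))*U(-16) = (1553 + (-343 - 1*(-15)))*0 = (1553 + (-343 + 15))*0 = (1553 - 328)*0 = 1225*0 = 0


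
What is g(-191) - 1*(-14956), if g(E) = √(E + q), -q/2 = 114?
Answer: 14956 + I*√419 ≈ 14956.0 + 20.469*I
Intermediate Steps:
q = -228 (q = -2*114 = -228)
g(E) = √(-228 + E) (g(E) = √(E - 228) = √(-228 + E))
g(-191) - 1*(-14956) = √(-228 - 191) - 1*(-14956) = √(-419) + 14956 = I*√419 + 14956 = 14956 + I*√419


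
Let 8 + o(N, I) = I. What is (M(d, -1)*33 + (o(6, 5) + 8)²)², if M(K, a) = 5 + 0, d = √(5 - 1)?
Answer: 36100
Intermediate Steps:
o(N, I) = -8 + I
d = 2 (d = √4 = 2)
M(K, a) = 5
(M(d, -1)*33 + (o(6, 5) + 8)²)² = (5*33 + ((-8 + 5) + 8)²)² = (165 + (-3 + 8)²)² = (165 + 5²)² = (165 + 25)² = 190² = 36100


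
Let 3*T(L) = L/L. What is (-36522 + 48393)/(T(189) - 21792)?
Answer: -35613/65375 ≈ -0.54475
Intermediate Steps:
T(L) = ⅓ (T(L) = (L/L)/3 = (⅓)*1 = ⅓)
(-36522 + 48393)/(T(189) - 21792) = (-36522 + 48393)/(⅓ - 21792) = 11871/(-65375/3) = 11871*(-3/65375) = -35613/65375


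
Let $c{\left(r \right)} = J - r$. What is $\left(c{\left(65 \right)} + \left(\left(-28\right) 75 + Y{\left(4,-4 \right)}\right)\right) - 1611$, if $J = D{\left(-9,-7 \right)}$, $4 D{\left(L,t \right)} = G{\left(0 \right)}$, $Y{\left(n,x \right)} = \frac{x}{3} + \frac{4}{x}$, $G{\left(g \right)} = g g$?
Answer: $- \frac{11335}{3} \approx -3778.3$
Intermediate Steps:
$G{\left(g \right)} = g^{2}$
$Y{\left(n,x \right)} = \frac{4}{x} + \frac{x}{3}$ ($Y{\left(n,x \right)} = x \frac{1}{3} + \frac{4}{x} = \frac{x}{3} + \frac{4}{x} = \frac{4}{x} + \frac{x}{3}$)
$D{\left(L,t \right)} = 0$ ($D{\left(L,t \right)} = \frac{0^{2}}{4} = \frac{1}{4} \cdot 0 = 0$)
$J = 0$
$c{\left(r \right)} = - r$ ($c{\left(r \right)} = 0 - r = - r$)
$\left(c{\left(65 \right)} + \left(\left(-28\right) 75 + Y{\left(4,-4 \right)}\right)\right) - 1611 = \left(\left(-1\right) 65 + \left(\left(-28\right) 75 + \left(\frac{4}{-4} + \frac{1}{3} \left(-4\right)\right)\right)\right) - 1611 = \left(-65 + \left(-2100 + \left(4 \left(- \frac{1}{4}\right) - \frac{4}{3}\right)\right)\right) - 1611 = \left(-65 - \frac{6307}{3}\right) - 1611 = - \frac{6502}{3} - 1611 = - \frac{11335}{3}$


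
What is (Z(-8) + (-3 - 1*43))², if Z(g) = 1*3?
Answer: 1849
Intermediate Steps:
Z(g) = 3
(Z(-8) + (-3 - 1*43))² = (3 + (-3 - 1*43))² = (3 + (-3 - 43))² = (3 - 46)² = (-43)² = 1849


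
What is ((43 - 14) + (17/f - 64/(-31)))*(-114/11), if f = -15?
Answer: -528884/1705 ≈ -310.20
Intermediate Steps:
((43 - 14) + (17/f - 64/(-31)))*(-114/11) = ((43 - 14) + (17/(-15) - 64/(-31)))*(-114/11) = (29 + (17*(-1/15) - 64*(-1/31)))*(-114*1/11) = (29 + (-17/15 + 64/31))*(-114/11) = (29 + 433/465)*(-114/11) = (13918/465)*(-114/11) = -528884/1705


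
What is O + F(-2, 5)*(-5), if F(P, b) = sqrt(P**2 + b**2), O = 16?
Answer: 16 - 5*sqrt(29) ≈ -10.926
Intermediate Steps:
O + F(-2, 5)*(-5) = 16 + sqrt((-2)**2 + 5**2)*(-5) = 16 + sqrt(4 + 25)*(-5) = 16 + sqrt(29)*(-5) = 16 - 5*sqrt(29)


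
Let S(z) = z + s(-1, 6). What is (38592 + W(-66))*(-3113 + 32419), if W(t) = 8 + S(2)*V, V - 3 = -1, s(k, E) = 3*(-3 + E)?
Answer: 1131856332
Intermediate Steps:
s(k, E) = -9 + 3*E
V = 2 (V = 3 - 1 = 2)
S(z) = 9 + z (S(z) = z + (-9 + 3*6) = z + (-9 + 18) = z + 9 = 9 + z)
W(t) = 30 (W(t) = 8 + (9 + 2)*2 = 8 + 11*2 = 8 + 22 = 30)
(38592 + W(-66))*(-3113 + 32419) = (38592 + 30)*(-3113 + 32419) = 38622*29306 = 1131856332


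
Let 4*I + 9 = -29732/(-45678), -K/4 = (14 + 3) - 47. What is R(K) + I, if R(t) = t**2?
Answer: 1315335715/91356 ≈ 14398.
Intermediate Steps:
K = 120 (K = -4*((14 + 3) - 47) = -4*(17 - 47) = -4*(-30) = 120)
I = -190685/91356 (I = -9/4 + (-29732/(-45678))/4 = -9/4 + (-29732*(-1/45678))/4 = -9/4 + (1/4)*(14866/22839) = -9/4 + 7433/45678 = -190685/91356 ≈ -2.0873)
R(K) + I = 120**2 - 190685/91356 = 14400 - 190685/91356 = 1315335715/91356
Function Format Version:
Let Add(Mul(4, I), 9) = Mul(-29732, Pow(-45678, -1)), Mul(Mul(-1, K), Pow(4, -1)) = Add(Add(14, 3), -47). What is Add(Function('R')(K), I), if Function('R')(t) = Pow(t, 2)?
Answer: Rational(1315335715, 91356) ≈ 14398.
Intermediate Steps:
K = 120 (K = Mul(-4, Add(Add(14, 3), -47)) = Mul(-4, Add(17, -47)) = Mul(-4, -30) = 120)
I = Rational(-190685, 91356) (I = Add(Rational(-9, 4), Mul(Rational(1, 4), Mul(-29732, Pow(-45678, -1)))) = Add(Rational(-9, 4), Mul(Rational(1, 4), Mul(-29732, Rational(-1, 45678)))) = Add(Rational(-9, 4), Mul(Rational(1, 4), Rational(14866, 22839))) = Add(Rational(-9, 4), Rational(7433, 45678)) = Rational(-190685, 91356) ≈ -2.0873)
Add(Function('R')(K), I) = Add(Pow(120, 2), Rational(-190685, 91356)) = Add(14400, Rational(-190685, 91356)) = Rational(1315335715, 91356)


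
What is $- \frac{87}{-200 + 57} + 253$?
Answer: $\frac{36266}{143} \approx 253.61$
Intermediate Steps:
$- \frac{87}{-200 + 57} + 253 = - \frac{87}{-143} + 253 = \left(-87\right) \left(- \frac{1}{143}\right) + 253 = \frac{87}{143} + 253 = \frac{36266}{143}$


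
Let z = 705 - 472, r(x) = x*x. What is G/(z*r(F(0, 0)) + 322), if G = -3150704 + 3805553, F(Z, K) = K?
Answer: 654849/322 ≈ 2033.7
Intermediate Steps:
r(x) = x²
z = 233
G = 654849
G/(z*r(F(0, 0)) + 322) = 654849/(233*0² + 322) = 654849/(233*0 + 322) = 654849/(0 + 322) = 654849/322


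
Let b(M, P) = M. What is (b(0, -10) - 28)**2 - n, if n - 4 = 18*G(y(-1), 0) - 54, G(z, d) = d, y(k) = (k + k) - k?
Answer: 834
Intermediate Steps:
y(k) = k (y(k) = 2*k - k = k)
n = -50 (n = 4 + (18*0 - 54) = 4 + (0 - 54) = 4 - 54 = -50)
(b(0, -10) - 28)**2 - n = (0 - 28)**2 - 1*(-50) = (-28)**2 + 50 = 784 + 50 = 834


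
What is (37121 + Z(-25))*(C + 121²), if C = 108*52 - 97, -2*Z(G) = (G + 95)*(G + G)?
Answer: 783639360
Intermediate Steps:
Z(G) = -G*(95 + G) (Z(G) = -(G + 95)*(G + G)/2 = -(95 + G)*2*G/2 = -G*(95 + G))
C = 5519 (C = 5616 - 97 = 5519)
(37121 + Z(-25))*(C + 121²) = (37121 - 1*(-25)*(95 - 25))*(5519 + 121²) = (37121 - 1*(-25)*70)*(5519 + 14641) = (37121 + 1750)*20160 = 38871*20160 = 783639360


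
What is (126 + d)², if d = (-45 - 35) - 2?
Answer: 1936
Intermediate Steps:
d = -82 (d = -80 - 2 = -82)
(126 + d)² = (126 - 82)² = 44² = 1936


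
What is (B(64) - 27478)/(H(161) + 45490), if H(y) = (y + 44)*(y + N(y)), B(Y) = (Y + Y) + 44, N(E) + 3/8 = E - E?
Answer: -24272/69705 ≈ -0.34821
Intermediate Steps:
N(E) = -3/8 (N(E) = -3/8 + (E - E) = -3/8 + 0 = -3/8)
B(Y) = 44 + 2*Y (B(Y) = 2*Y + 44 = 44 + 2*Y)
H(y) = (44 + y)*(-3/8 + y) (H(y) = (y + 44)*(y - 3/8) = (44 + y)*(-3/8 + y))
(B(64) - 27478)/(H(161) + 45490) = ((44 + 2*64) - 27478)/((-33/2 + 161² + (349/8)*161) + 45490) = ((44 + 128) - 27478)/((-33/2 + 25921 + 56189/8) + 45490) = (172 - 27478)/(263425/8 + 45490) = -27306/627345/8 = -27306*8/627345 = -24272/69705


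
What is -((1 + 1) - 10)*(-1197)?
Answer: -9576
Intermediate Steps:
-((1 + 1) - 10)*(-1197) = -(2 - 10)*(-1197) = -1*(-8)*(-1197) = 8*(-1197) = -9576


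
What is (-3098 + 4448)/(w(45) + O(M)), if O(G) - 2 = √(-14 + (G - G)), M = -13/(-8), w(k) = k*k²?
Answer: 13669050/922681127 - 150*I*√14/922681127 ≈ 0.014814 - 6.0828e-7*I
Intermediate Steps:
w(k) = k³
M = 13/8 (M = -13*(-⅛) = 13/8 ≈ 1.6250)
O(G) = 2 + I*√14 (O(G) = 2 + √(-14 + (G - G)) = 2 + √(-14 + 0) = 2 + √(-14) = 2 + I*√14)
(-3098 + 4448)/(w(45) + O(M)) = (-3098 + 4448)/(45³ + (2 + I*√14)) = 1350/(91125 + (2 + I*√14)) = 1350/(91127 + I*√14)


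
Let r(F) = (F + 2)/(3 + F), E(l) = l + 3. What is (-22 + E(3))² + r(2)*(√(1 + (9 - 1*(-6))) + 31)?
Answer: 284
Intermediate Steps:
E(l) = 3 + l
r(F) = (2 + F)/(3 + F)
(-22 + E(3))² + r(2)*(√(1 + (9 - 1*(-6))) + 31) = (-22 + (3 + 3))² + ((2 + 2)/(3 + 2))*(√(1 + (9 - 1*(-6))) + 31) = (-22 + 6)² + (4/5)*(√(1 + (9 + 6)) + 31) = (-16)² + ((⅕)*4)*(√(1 + 15) + 31) = 256 + 4*(√16 + 31)/5 = 256 + 4*(4 + 31)/5 = 256 + (⅘)*35 = 256 + 28 = 284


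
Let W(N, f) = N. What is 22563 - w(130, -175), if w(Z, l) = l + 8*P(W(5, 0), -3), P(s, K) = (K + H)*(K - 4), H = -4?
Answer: 22346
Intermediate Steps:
P(s, K) = (-4 + K)**2 (P(s, K) = (K - 4)*(K - 4) = (-4 + K)*(-4 + K) = (-4 + K)**2)
w(Z, l) = 392 + l (w(Z, l) = l + 8*(16 + (-3)**2 - 8*(-3)) = l + 8*(16 + 9 + 24) = l + 8*49 = l + 392 = 392 + l)
22563 - w(130, -175) = 22563 - (392 - 175) = 22563 - 1*217 = 22563 - 217 = 22346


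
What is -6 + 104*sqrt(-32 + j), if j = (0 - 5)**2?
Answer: -6 + 104*I*sqrt(7) ≈ -6.0 + 275.16*I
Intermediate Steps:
j = 25 (j = (-5)**2 = 25)
-6 + 104*sqrt(-32 + j) = -6 + 104*sqrt(-32 + 25) = -6 + 104*sqrt(-7) = -6 + 104*(I*sqrt(7)) = -6 + 104*I*sqrt(7)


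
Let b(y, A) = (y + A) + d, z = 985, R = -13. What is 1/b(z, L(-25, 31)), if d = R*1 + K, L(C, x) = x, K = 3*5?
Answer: 1/1018 ≈ 0.00098232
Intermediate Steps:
K = 15
d = 2 (d = -13*1 + 15 = -13 + 15 = 2)
b(y, A) = 2 + A + y (b(y, A) = (y + A) + 2 = (A + y) + 2 = 2 + A + y)
1/b(z, L(-25, 31)) = 1/(2 + 31 + 985) = 1/1018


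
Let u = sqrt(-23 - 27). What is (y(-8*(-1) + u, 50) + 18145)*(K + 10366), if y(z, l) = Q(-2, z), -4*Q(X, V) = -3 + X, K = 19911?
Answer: 2197656045/4 ≈ 5.4941e+8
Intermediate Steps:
Q(X, V) = 3/4 - X/4 (Q(X, V) = -(-3 + X)/4 = 3/4 - X/4)
u = 5*I*sqrt(2) (u = sqrt(-50) = 5*I*sqrt(2) ≈ 7.0711*I)
y(z, l) = 5/4 (y(z, l) = 3/4 - 1/4*(-2) = 3/4 + 1/2 = 5/4)
(y(-8*(-1) + u, 50) + 18145)*(K + 10366) = (5/4 + 18145)*(19911 + 10366) = (72585/4)*30277 = 2197656045/4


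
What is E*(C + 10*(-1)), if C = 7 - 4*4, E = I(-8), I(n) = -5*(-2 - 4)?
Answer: -570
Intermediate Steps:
I(n) = 30 (I(n) = -5*(-6) = 30)
E = 30
C = -9 (C = 7 - 16 = -9)
E*(C + 10*(-1)) = 30*(-9 + 10*(-1)) = 30*(-9 - 10) = 30*(-19) = -570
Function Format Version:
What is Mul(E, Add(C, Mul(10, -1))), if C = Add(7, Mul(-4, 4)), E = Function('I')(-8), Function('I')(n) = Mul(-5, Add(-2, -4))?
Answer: -570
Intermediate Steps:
Function('I')(n) = 30 (Function('I')(n) = Mul(-5, -6) = 30)
E = 30
C = -9 (C = Add(7, -16) = -9)
Mul(E, Add(C, Mul(10, -1))) = Mul(30, Add(-9, Mul(10, -1))) = Mul(30, Add(-9, -10)) = Mul(30, -19) = -570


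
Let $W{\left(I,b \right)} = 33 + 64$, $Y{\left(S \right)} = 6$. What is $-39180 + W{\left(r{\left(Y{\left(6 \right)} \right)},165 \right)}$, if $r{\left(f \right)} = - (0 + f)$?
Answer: $-39083$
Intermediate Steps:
$r{\left(f \right)} = - f$
$W{\left(I,b \right)} = 97$
$-39180 + W{\left(r{\left(Y{\left(6 \right)} \right)},165 \right)} = -39180 + 97 = -39083$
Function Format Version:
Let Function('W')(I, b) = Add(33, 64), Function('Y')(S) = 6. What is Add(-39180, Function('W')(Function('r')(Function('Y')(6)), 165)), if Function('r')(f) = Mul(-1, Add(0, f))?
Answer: -39083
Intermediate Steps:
Function('r')(f) = Mul(-1, f)
Function('W')(I, b) = 97
Add(-39180, Function('W')(Function('r')(Function('Y')(6)), 165)) = Add(-39180, 97) = -39083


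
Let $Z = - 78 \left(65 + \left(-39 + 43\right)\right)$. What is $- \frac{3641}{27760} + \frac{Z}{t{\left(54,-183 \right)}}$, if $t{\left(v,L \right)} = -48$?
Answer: $\frac{3108949}{27760} \approx 111.99$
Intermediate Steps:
$Z = -5382$ ($Z = - 78 \left(65 + 4\right) = \left(-78\right) 69 = -5382$)
$- \frac{3641}{27760} + \frac{Z}{t{\left(54,-183 \right)}} = - \frac{3641}{27760} - \frac{5382}{-48} = \left(-3641\right) \frac{1}{27760} - - \frac{897}{8} = - \frac{3641}{27760} + \frac{897}{8} = \frac{3108949}{27760}$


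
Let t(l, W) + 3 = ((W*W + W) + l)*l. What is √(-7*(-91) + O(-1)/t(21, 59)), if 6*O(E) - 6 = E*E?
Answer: √29437556869/6798 ≈ 25.239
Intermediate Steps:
O(E) = 1 + E²/6 (O(E) = 1 + (E*E)/6 = 1 + E²/6)
t(l, W) = -3 + l*(W + l + W²) (t(l, W) = -3 + ((W*W + W) + l)*l = -3 + ((W² + W) + l)*l = -3 + ((W + W²) + l)*l = -3 + (W + l + W²)*l = -3 + l*(W + l + W²))
√(-7*(-91) + O(-1)/t(21, 59)) = √(-7*(-91) + (1 + (⅙)*(-1)²)/(-3 + 21² + 59*21 + 21*59²)) = √(637 + (1 + (⅙)*1)/(-3 + 441 + 1239 + 21*3481)) = √(637 + (1 + ⅙)/(-3 + 441 + 1239 + 73101)) = √(637 + (7/6)/74778) = √(637 + (7/6)*(1/74778)) = √(637 + 7/448668) = √(285801523/448668) = √29437556869/6798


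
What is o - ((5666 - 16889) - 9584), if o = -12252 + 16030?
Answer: 24585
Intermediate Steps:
o = 3778
o - ((5666 - 16889) - 9584) = 3778 - ((5666 - 16889) - 9584) = 3778 - (-11223 - 9584) = 3778 - 1*(-20807) = 3778 + 20807 = 24585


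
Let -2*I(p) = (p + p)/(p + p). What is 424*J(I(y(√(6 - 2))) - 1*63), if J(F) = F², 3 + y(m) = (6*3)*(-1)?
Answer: 1709674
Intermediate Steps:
y(m) = -21 (y(m) = -3 + (6*3)*(-1) = -3 + 18*(-1) = -3 - 18 = -21)
I(p) = -½ (I(p) = -(p + p)/(2*(p + p)) = -2*p/(2*(2*p)) = -2*p*1/(2*p)/2 = -½*1 = -½)
424*J(I(y(√(6 - 2))) - 1*63) = 424*(-½ - 1*63)² = 424*(-½ - 63)² = 424*(-127/2)² = 424*(16129/4) = 1709674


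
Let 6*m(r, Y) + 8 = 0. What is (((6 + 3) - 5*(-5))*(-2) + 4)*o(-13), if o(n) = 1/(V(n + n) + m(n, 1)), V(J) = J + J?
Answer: 6/5 ≈ 1.2000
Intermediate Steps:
m(r, Y) = -4/3 (m(r, Y) = -4/3 + (⅙)*0 = -4/3 + 0 = -4/3)
V(J) = 2*J
o(n) = 1/(-4/3 + 4*n) (o(n) = 1/(2*(n + n) - 4/3) = 1/(2*(2*n) - 4/3) = 1/(4*n - 4/3) = 1/(-4/3 + 4*n))
(((6 + 3) - 5*(-5))*(-2) + 4)*o(-13) = (((6 + 3) - 5*(-5))*(-2) + 4)*(3/(4*(-1 + 3*(-13)))) = ((9 + 25)*(-2) + 4)*(3/(4*(-1 - 39))) = (34*(-2) + 4)*((¾)/(-40)) = (-68 + 4)*((¾)*(-1/40)) = -64*(-3/160) = 6/5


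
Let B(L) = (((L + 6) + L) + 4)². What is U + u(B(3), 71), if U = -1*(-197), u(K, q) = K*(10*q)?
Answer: 181957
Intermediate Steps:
B(L) = (10 + 2*L)² (B(L) = (((6 + L) + L) + 4)² = ((6 + 2*L) + 4)² = (10 + 2*L)²)
u(K, q) = 10*K*q
U = 197
U + u(B(3), 71) = 197 + 10*(4*(5 + 3)²)*71 = 197 + 10*(4*8²)*71 = 197 + 10*(4*64)*71 = 197 + 10*256*71 = 197 + 181760 = 181957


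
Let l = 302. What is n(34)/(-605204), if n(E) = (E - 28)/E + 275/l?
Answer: -5581/3107117336 ≈ -1.7962e-6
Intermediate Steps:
n(E) = 275/302 + (-28 + E)/E (n(E) = (E - 28)/E + 275/302 = (-28 + E)/E + 275*(1/302) = (-28 + E)/E + 275/302 = 275/302 + (-28 + E)/E)
n(34)/(-605204) = (577/302 - 28/34)/(-605204) = (577/302 - 28*1/34)*(-1/605204) = (577/302 - 14/17)*(-1/605204) = (5581/5134)*(-1/605204) = -5581/3107117336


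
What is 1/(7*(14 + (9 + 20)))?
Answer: 1/301 ≈ 0.0033223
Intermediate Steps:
1/(7*(14 + (9 + 20))) = 1/(7*(14 + 29)) = 1/(7*43) = 1/301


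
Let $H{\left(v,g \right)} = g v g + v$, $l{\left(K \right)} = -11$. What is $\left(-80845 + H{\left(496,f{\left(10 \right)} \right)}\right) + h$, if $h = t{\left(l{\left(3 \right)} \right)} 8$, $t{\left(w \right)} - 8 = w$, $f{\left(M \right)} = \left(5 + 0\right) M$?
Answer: $1159627$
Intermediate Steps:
$f{\left(M \right)} = 5 M$
$t{\left(w \right)} = 8 + w$
$H{\left(v,g \right)} = v + v g^{2}$ ($H{\left(v,g \right)} = v g^{2} + v = v + v g^{2}$)
$h = -24$ ($h = \left(8 - 11\right) 8 = \left(-3\right) 8 = -24$)
$\left(-80845 + H{\left(496,f{\left(10 \right)} \right)}\right) + h = \left(-80845 + 496 \left(1 + \left(5 \cdot 10\right)^{2}\right)\right) - 24 = \left(-80845 + 496 \left(1 + 50^{2}\right)\right) - 24 = \left(-80845 + 496 \left(1 + 2500\right)\right) - 24 = \left(-80845 + 496 \cdot 2501\right) - 24 = \left(-80845 + 1240496\right) - 24 = 1159651 - 24 = 1159627$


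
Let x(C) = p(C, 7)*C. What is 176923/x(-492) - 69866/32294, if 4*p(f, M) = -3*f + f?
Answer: -7084786537/1954303704 ≈ -3.6252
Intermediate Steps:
p(f, M) = -f/2 (p(f, M) = (-3*f + f)/4 = (-2*f)/4 = -f/2)
x(C) = -C**2/2 (x(C) = (-C/2)*C = -C**2/2)
176923/x(-492) - 69866/32294 = 176923/((-1/2*(-492)**2)) - 69866/32294 = 176923/((-1/2*242064)) - 69866*1/32294 = 176923/(-121032) - 34933/16147 = 176923*(-1/121032) - 34933/16147 = -176923/121032 - 34933/16147 = -7084786537/1954303704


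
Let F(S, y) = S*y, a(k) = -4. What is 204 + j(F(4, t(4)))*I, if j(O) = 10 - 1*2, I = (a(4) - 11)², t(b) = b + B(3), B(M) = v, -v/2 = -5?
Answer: 2004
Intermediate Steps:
v = 10 (v = -2*(-5) = 10)
B(M) = 10
t(b) = 10 + b (t(b) = b + 10 = 10 + b)
I = 225 (I = (-4 - 11)² = (-15)² = 225)
j(O) = 8 (j(O) = 10 - 2 = 8)
204 + j(F(4, t(4)))*I = 204 + 8*225 = 204 + 1800 = 2004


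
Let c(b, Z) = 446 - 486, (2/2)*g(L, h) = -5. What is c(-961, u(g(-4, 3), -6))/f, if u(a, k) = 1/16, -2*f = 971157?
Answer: 80/971157 ≈ 8.2376e-5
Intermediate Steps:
f = -971157/2 (f = -1/2*971157 = -971157/2 ≈ -4.8558e+5)
g(L, h) = -5
u(a, k) = 1/16
c(b, Z) = -40
c(-961, u(g(-4, 3), -6))/f = -40/(-971157/2) = -40*(-2/971157) = 80/971157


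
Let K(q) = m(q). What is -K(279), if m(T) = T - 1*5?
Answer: -274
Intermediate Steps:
m(T) = -5 + T (m(T) = T - 5 = -5 + T)
K(q) = -5 + q
-K(279) = -(-5 + 279) = -1*274 = -274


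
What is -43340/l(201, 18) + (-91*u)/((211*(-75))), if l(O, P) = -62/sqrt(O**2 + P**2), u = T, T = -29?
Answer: -2639/15825 + 325050*sqrt(181)/31 ≈ 1.4107e+5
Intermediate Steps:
u = -29
l(O, P) = -62/sqrt(O**2 + P**2)
-43340/l(201, 18) + (-91*u)/((211*(-75))) = -43340*(-sqrt(201**2 + 18**2)/62) + (-91*(-29))/((211*(-75))) = -43340*(-sqrt(40401 + 324)/62) + 2639/(-15825) = -43340*(-15*sqrt(181)/62) + 2639*(-1/15825) = -43340*(-15*sqrt(181)/62) - 2639/15825 = -(-325050)*sqrt(181)/31 - 2639/15825 = 325050*sqrt(181)/31 - 2639/15825 = -2639/15825 + 325050*sqrt(181)/31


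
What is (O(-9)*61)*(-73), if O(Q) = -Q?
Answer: -40077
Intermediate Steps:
(O(-9)*61)*(-73) = (-1*(-9)*61)*(-73) = (9*61)*(-73) = 549*(-73) = -40077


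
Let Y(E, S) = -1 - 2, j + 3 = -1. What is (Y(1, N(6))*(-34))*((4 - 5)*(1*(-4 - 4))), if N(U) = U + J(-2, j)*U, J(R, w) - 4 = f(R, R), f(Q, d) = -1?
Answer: 816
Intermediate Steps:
j = -4 (j = -3 - 1 = -4)
J(R, w) = 3 (J(R, w) = 4 - 1 = 3)
N(U) = 4*U (N(U) = U + 3*U = 4*U)
Y(E, S) = -3
(Y(1, N(6))*(-34))*((4 - 5)*(1*(-4 - 4))) = (-3*(-34))*((4 - 5)*(1*(-4 - 4))) = 102*(-(-8)) = 102*(-1*(-8)) = 102*8 = 816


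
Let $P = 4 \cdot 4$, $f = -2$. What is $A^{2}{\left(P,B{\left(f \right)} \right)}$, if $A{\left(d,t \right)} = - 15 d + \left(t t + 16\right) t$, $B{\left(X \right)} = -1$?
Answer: $66049$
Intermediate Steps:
$P = 16$
$A{\left(d,t \right)} = - 15 d + t \left(16 + t^{2}\right)$ ($A{\left(d,t \right)} = - 15 d + \left(t^{2} + 16\right) t = - 15 d + \left(16 + t^{2}\right) t = - 15 d + t \left(16 + t^{2}\right)$)
$A^{2}{\left(P,B{\left(f \right)} \right)} = \left(\left(-1\right)^{3} - 240 + 16 \left(-1\right)\right)^{2} = \left(-1 - 240 - 16\right)^{2} = \left(-257\right)^{2} = 66049$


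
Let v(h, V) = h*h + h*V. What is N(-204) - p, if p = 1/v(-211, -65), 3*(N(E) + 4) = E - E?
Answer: -232945/58236 ≈ -4.0000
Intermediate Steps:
N(E) = -4 (N(E) = -4 + (E - E)/3 = -4 + (1/3)*0 = -4 + 0 = -4)
v(h, V) = h**2 + V*h
p = 1/58236 (p = 1/(-211*(-65 - 211)) = 1/(-211*(-276)) = 1/58236 ≈ 1.7171e-5)
N(-204) - p = -4 - 1*1/58236 = -4 - 1/58236 = -232945/58236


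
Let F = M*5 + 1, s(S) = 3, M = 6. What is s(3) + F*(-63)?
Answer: -1950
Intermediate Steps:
F = 31 (F = 6*5 + 1 = 30 + 1 = 31)
s(3) + F*(-63) = 3 + 31*(-63) = 3 - 1953 = -1950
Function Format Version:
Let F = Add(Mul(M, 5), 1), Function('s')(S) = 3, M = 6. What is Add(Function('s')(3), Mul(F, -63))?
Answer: -1950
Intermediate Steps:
F = 31 (F = Add(Mul(6, 5), 1) = Add(30, 1) = 31)
Add(Function('s')(3), Mul(F, -63)) = Add(3, Mul(31, -63)) = Add(3, -1953) = -1950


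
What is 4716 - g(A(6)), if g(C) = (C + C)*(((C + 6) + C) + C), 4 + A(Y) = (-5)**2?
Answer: 1818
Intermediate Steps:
A(Y) = 21 (A(Y) = -4 + (-5)**2 = -4 + 25 = 21)
g(C) = 2*C*(6 + 3*C) (g(C) = (2*C)*(((6 + C) + C) + C) = (2*C)*((6 + 2*C) + C) = (2*C)*(6 + 3*C) = 2*C*(6 + 3*C))
4716 - g(A(6)) = 4716 - 6*21*(2 + 21) = 4716 - 6*21*23 = 4716 - 1*2898 = 4716 - 2898 = 1818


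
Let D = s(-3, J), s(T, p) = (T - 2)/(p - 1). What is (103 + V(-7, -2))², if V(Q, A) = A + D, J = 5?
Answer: 159201/16 ≈ 9950.1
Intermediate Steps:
s(T, p) = (-2 + T)/(-1 + p)
D = -5/4 (D = (-2 - 3)/(-1 + 5) = -5/4 ≈ -1.2500)
V(Q, A) = -5/4 + A (V(Q, A) = A - 5/4 = -5/4 + A)
(103 + V(-7, -2))² = (103 + (-5/4 - 2))² = (103 - 13/4)² = (399/4)² = 159201/16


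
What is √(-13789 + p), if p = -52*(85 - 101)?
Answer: I*√12957 ≈ 113.83*I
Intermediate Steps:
p = 832 (p = -52*(-16) = 832)
√(-13789 + p) = √(-13789 + 832) = √(-12957) = I*√12957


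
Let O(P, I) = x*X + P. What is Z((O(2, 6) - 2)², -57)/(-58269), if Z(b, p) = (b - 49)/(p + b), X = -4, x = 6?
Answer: -527/30241611 ≈ -1.7426e-5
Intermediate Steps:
O(P, I) = -24 + P (O(P, I) = 6*(-4) + P = -24 + P)
Z(b, p) = (-49 + b)/(b + p)
Z((O(2, 6) - 2)², -57)/(-58269) = ((-49 + ((-24 + 2) - 2)²)/(((-24 + 2) - 2)² - 57))/(-58269) = ((-49 + (-22 - 2)²)/((-22 - 2)² - 57))*(-1/58269) = ((-49 + (-24)²)/((-24)² - 57))*(-1/58269) = ((-49 + 576)/(576 - 57))*(-1/58269) = (527/519)*(-1/58269) = -527/30241611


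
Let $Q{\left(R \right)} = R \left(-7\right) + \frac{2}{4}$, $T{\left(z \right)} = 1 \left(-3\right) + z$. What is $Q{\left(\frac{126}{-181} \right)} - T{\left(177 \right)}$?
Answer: $- \frac{61043}{362} \approx -168.63$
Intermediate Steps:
$T{\left(z \right)} = -3 + z$
$Q{\left(R \right)} = \frac{1}{2} - 7 R$ ($Q{\left(R \right)} = - 7 R + 2 \cdot \frac{1}{4} = - 7 R + \frac{1}{2} = \frac{1}{2} - 7 R$)
$Q{\left(\frac{126}{-181} \right)} - T{\left(177 \right)} = \left(\frac{1}{2} - 7 \frac{126}{-181}\right) - \left(-3 + 177\right) = \left(\frac{1}{2} - 7 \cdot 126 \left(- \frac{1}{181}\right)\right) - 174 = \left(\frac{1}{2} - - \frac{882}{181}\right) - 174 = \left(\frac{1}{2} + \frac{882}{181}\right) - 174 = \frac{1945}{362} - 174 = - \frac{61043}{362}$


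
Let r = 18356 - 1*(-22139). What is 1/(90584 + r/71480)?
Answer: 14296/1294996963 ≈ 1.1039e-5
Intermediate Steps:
r = 40495 (r = 18356 + 22139 = 40495)
1/(90584 + r/71480) = 1/(90584 + 40495/71480) = 1/(90584 + 40495*(1/71480)) = 1/(90584 + 8099/14296) = 1/(1294996963/14296) = 14296/1294996963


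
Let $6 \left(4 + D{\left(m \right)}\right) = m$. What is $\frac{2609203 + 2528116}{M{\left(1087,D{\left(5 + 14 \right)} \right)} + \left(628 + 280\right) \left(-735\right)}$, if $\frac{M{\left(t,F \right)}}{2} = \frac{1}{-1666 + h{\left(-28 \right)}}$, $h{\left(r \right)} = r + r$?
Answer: $- \frac{4423231659}{574614181} \approx -7.6977$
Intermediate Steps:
$h{\left(r \right)} = 2 r$
$D{\left(m \right)} = -4 + \frac{m}{6}$
$M{\left(t,F \right)} = - \frac{1}{861}$ ($M{\left(t,F \right)} = \frac{2}{-1666 + 2 \left(-28\right)} = \frac{2}{-1666 - 56} = \frac{2}{-1722} = 2 \left(- \frac{1}{1722}\right) = - \frac{1}{861}$)
$\frac{2609203 + 2528116}{M{\left(1087,D{\left(5 + 14 \right)} \right)} + \left(628 + 280\right) \left(-735\right)} = \frac{2609203 + 2528116}{- \frac{1}{861} + \left(628 + 280\right) \left(-735\right)} = \frac{5137319}{- \frac{1}{861} + 908 \left(-735\right)} = \frac{5137319}{- \frac{1}{861} - 667380} = \frac{5137319}{- \frac{574614181}{861}} = 5137319 \left(- \frac{861}{574614181}\right) = - \frac{4423231659}{574614181}$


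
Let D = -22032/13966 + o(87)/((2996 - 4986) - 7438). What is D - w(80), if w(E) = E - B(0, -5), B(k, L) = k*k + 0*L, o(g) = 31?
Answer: -5370933241/65835724 ≈ -81.581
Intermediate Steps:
B(k, L) = k² (B(k, L) = k² + 0 = k²)
D = -104075321/65835724 (D = -22032/13966 + 31/((2996 - 4986) - 7438) = -22032*1/13966 + 31/(-1990 - 7438) = -11016/6983 + 31/(-9428) = -11016/6983 + 31*(-1/9428) = -11016/6983 - 31/9428 = -104075321/65835724 ≈ -1.5808)
w(E) = E (w(E) = E - 1*0² = E - 1*0 = E + 0 = E)
D - w(80) = -104075321/65835724 - 1*80 = -104075321/65835724 - 80 = -5370933241/65835724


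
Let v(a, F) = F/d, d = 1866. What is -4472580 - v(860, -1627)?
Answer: -8345832653/1866 ≈ -4.4726e+6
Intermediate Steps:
v(a, F) = F/1866
-4472580 - v(860, -1627) = -4472580 - (-1627)/1866 = -4472580 - 1*(-1627/1866) = -4472580 + 1627/1866 = -8345832653/1866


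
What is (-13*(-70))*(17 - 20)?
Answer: -2730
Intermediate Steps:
(-13*(-70))*(17 - 20) = 910*(-3) = -2730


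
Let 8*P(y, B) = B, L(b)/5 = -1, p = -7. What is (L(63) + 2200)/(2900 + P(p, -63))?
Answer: 17560/23137 ≈ 0.75896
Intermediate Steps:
L(b) = -5 (L(b) = 5*(-1) = -5)
P(y, B) = B/8
(L(63) + 2200)/(2900 + P(p, -63)) = (-5 + 2200)/(2900 + (⅛)*(-63)) = 2195/(2900 - 63/8) = 2195/(23137/8) = 2195*(8/23137) = 17560/23137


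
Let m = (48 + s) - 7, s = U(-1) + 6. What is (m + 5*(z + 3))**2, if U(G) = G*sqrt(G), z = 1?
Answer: (67 - I)**2 ≈ 4488.0 - 134.0*I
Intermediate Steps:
U(G) = G**(3/2)
s = 6 - I (s = (-1)**(3/2) + 6 = -I + 6 = 6 - I ≈ 6.0 - 1.0*I)
m = 47 - I (m = (48 + (6 - I)) - 7 = (54 - I) - 7 = 47 - I ≈ 47.0 - 1.0*I)
(m + 5*(z + 3))**2 = ((47 - I) + 5*(1 + 3))**2 = ((47 - I) + 5*4)**2 = ((47 - I) + 20)**2 = (67 - I)**2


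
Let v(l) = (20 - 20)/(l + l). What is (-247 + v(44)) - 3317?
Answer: -3564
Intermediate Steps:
v(l) = 0 (v(l) = 0/((2*l)) = 0*(1/(2*l)) = 0)
(-247 + v(44)) - 3317 = (-247 + 0) - 3317 = -247 - 3317 = -3564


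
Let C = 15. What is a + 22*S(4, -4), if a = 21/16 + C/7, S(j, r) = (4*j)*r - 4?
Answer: -167165/112 ≈ -1492.5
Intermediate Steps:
S(j, r) = -4 + 4*j*r (S(j, r) = 4*j*r - 4 = -4 + 4*j*r)
a = 387/112 (a = 21/16 + 15/7 = 387/112 ≈ 3.4554)
a + 22*S(4, -4) = 387/112 + 22*(-4 + 4*4*(-4)) = 387/112 + 22*(-4 - 64) = 387/112 + 22*(-68) = 387/112 - 1496 = -167165/112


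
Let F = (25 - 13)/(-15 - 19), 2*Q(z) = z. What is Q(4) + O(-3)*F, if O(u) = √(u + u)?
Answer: 2 - 6*I*√6/17 ≈ 2.0 - 0.86453*I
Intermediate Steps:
Q(z) = z/2
F = -6/17 (F = 12/(-34) = 12*(-1/34) = -6/17 ≈ -0.35294)
O(u) = √2*√u (O(u) = √(2*u) = √2*√u)
Q(4) + O(-3)*F = (½)*4 + (√2*√(-3))*(-6/17) = 2 + (√2*(I*√3))*(-6/17) = 2 + (I*√6)*(-6/17) = 2 - 6*I*√6/17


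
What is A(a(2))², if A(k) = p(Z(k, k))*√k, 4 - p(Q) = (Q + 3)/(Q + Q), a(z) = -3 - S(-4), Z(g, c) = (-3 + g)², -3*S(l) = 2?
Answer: -21806575/786432 ≈ -27.728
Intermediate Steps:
S(l) = -⅔ (S(l) = -⅓*2 = -⅔)
a(z) = -7/3 (a(z) = -3 - 1*(-⅔) = -3 + ⅔ = -7/3)
p(Q) = 4 - (3 + Q)/(2*Q) (p(Q) = 4 - (Q + 3)/(Q + Q) = 4 - (3 + Q)/(2*Q))
A(k) = √k*(-3 + 7*(-3 + k)²)/(2*(-3 + k)²) (A(k) = ((-3 + 7*(-3 + k)²)/(2*((-3 + k)²)))*√k = ((-3 + 7*(-3 + k)²)/(2*(-3 + k)²))*√k = √k*(-3 + 7*(-3 + k)²)/(2*(-3 + k)²))
A(a(2))² = (√(-7/3)*(-3 + 7*(-3 - 7/3)²)/(2*(-3 - 7/3)²))² = ((I*√21/3)*(-3 + 7*(-16/3)²)/(2*(-16/3)²))² = ((½)*(I*√21/3)*(9/256)*(-3 + 7*(256/9)))² = ((½)*(I*√21/3)*(9/256)*(-3 + 1792/9))² = ((½)*(I*√21/3)*(9/256)*(1765/9))² = (1765*I*√21/1536)² = -21806575/786432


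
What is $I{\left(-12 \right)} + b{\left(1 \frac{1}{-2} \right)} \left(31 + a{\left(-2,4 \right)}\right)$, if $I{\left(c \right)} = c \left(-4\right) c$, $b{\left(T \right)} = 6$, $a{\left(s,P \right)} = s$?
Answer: $-402$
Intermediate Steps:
$I{\left(c \right)} = - 4 c^{2}$ ($I{\left(c \right)} = - 4 c c = - 4 c^{2}$)
$I{\left(-12 \right)} + b{\left(1 \frac{1}{-2} \right)} \left(31 + a{\left(-2,4 \right)}\right) = - 4 \left(-12\right)^{2} + 6 \left(31 - 2\right) = \left(-4\right) 144 + 6 \cdot 29 = -576 + 174 = -402$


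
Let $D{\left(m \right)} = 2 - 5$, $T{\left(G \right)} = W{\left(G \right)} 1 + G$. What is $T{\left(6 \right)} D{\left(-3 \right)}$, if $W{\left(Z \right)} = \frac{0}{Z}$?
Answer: $-18$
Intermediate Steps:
$W{\left(Z \right)} = 0$
$T{\left(G \right)} = G$ ($T{\left(G \right)} = 0 \cdot 1 + G = 0 + G = G$)
$D{\left(m \right)} = -3$ ($D{\left(m \right)} = 2 - 5 = -3$)
$T{\left(6 \right)} D{\left(-3 \right)} = 6 \left(-3\right) = -18$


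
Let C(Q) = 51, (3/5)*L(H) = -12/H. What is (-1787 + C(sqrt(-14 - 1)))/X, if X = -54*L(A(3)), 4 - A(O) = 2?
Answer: -434/135 ≈ -3.2148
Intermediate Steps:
A(O) = 2 (A(O) = 4 - 1*2 = 4 - 2 = 2)
L(H) = -20/H (L(H) = 5*(-12/H)/3 = -20/H)
X = 540 (X = -(-1080)/2 = -54*(-10) = 540)
(-1787 + C(sqrt(-14 - 1)))/X = (-1787 + 51)/540 = -1736*1/540 = -434/135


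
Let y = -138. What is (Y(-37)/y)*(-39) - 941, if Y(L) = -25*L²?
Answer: -488211/46 ≈ -10613.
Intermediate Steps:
(Y(-37)/y)*(-39) - 941 = (-25*(-37)²/(-138))*(-39) - 941 = (-25*1369*(-1/138))*(-39) - 941 = -34225*(-1/138)*(-39) - 941 = (34225/138)*(-39) - 941 = -444925/46 - 941 = -488211/46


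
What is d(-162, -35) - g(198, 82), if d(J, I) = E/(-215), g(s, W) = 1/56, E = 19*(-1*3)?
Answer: 2977/12040 ≈ 0.24726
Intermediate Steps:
E = -57 (E = 19*(-3) = -57)
g(s, W) = 1/56
d(J, I) = 57/215 (d(J, I) = -57/(-215) = -57*(-1/215) = 57/215)
d(-162, -35) - g(198, 82) = 57/215 - 1*1/56 = 57/215 - 1/56 = 2977/12040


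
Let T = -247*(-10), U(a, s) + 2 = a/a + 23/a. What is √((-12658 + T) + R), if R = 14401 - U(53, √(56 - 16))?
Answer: √11835907/53 ≈ 64.912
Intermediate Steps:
U(a, s) = -1 + 23/a (U(a, s) = -2 + (a/a + 23/a) = -2 + (1 + 23/a) = -1 + 23/a)
R = 763283/53 (R = 14401 - (23 - 1*53)/53 = 14401 - (23 - 53)/53 = 14401 - (-30)/53 = 14401 - 1*(-30/53) = 14401 + 30/53 = 763283/53 ≈ 14402.)
T = 2470
√((-12658 + T) + R) = √((-12658 + 2470) + 763283/53) = √(-10188 + 763283/53) = √(223319/53) = √11835907/53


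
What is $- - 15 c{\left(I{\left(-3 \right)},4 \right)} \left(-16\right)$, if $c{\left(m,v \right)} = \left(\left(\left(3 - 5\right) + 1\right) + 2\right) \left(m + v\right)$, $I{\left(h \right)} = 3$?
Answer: $-1680$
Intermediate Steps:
$c{\left(m,v \right)} = m + v$ ($c{\left(m,v \right)} = \left(\left(-2 + 1\right) + 2\right) \left(m + v\right) = \left(-1 + 2\right) \left(m + v\right) = 1 \left(m + v\right) = m + v$)
$- - 15 c{\left(I{\left(-3 \right)},4 \right)} \left(-16\right) = - - 15 \left(3 + 4\right) \left(-16\right) = - \left(-15\right) 7 \left(-16\right) = - \left(-105\right) \left(-16\right) = \left(-1\right) 1680 = -1680$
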